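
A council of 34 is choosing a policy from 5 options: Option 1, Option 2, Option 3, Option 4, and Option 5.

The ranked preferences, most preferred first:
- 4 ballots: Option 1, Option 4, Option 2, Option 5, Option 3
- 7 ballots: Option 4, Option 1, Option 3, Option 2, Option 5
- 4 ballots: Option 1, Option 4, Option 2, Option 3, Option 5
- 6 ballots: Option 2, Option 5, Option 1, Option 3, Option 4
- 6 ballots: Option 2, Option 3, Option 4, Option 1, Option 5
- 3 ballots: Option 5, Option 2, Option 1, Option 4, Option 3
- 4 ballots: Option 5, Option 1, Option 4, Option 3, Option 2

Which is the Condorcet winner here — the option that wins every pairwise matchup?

Option 1

Option 1 vs Option 2: 19–15
Option 1 vs Option 3: 28–6
Option 1 vs Option 4: 21–13
Option 1 vs Option 5: 21–13
Option 1 beats every other option.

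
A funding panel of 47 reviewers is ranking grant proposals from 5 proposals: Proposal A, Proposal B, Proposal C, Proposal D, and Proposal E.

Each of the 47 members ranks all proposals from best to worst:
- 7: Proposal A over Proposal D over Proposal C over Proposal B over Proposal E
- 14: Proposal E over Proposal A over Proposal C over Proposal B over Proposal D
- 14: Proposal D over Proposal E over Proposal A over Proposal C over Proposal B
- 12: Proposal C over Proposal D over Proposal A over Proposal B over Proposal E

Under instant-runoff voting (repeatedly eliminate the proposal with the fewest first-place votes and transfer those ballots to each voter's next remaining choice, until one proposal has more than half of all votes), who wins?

Proposal D

Round 1: Proposal A 7, Proposal B 0, Proposal C 12, Proposal D 14, Proposal E 14. Proposal B eliminated.
Round 2: Proposal A 7, Proposal C 12, Proposal D 14, Proposal E 14. Proposal A eliminated.
Round 3: Proposal C 12, Proposal D 21, Proposal E 14. Proposal C eliminated.
Round 4: Proposal D 33, Proposal E 14. Proposal D has a majority (≥24).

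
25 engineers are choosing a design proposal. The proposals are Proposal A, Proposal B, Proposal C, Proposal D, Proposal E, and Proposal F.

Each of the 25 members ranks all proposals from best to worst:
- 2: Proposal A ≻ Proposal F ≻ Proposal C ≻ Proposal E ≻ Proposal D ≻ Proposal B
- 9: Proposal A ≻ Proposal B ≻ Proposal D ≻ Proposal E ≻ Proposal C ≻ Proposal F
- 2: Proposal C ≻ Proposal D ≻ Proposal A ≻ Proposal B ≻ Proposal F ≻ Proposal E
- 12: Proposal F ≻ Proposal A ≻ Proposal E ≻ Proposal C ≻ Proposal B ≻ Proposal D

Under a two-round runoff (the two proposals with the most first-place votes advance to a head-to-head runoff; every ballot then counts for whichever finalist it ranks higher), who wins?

Proposal A

Round 1 first-place votes: Proposal A 11, Proposal B 0, Proposal C 2, Proposal D 0, Proposal E 0, Proposal F 12. Proposal F and Proposal A advance.
Runoff: Proposal F is ranked above Proposal A on 12 ballots, Proposal A above Proposal F on 13.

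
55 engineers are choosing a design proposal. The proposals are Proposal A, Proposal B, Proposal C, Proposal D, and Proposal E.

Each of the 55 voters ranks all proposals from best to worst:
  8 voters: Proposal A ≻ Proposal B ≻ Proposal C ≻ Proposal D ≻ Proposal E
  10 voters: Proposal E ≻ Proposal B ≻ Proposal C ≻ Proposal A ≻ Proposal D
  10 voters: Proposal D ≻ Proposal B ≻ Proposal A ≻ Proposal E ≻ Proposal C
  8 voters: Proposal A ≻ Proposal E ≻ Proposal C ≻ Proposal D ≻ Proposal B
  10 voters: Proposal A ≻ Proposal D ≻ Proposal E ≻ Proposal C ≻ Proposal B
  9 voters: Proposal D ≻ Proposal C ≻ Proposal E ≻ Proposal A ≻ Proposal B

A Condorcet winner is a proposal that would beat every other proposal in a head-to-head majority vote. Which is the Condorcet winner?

Proposal A

Proposal A vs Proposal B: 35–20
Proposal A vs Proposal C: 36–19
Proposal A vs Proposal D: 36–19
Proposal A vs Proposal E: 36–19
Proposal A beats every other proposal.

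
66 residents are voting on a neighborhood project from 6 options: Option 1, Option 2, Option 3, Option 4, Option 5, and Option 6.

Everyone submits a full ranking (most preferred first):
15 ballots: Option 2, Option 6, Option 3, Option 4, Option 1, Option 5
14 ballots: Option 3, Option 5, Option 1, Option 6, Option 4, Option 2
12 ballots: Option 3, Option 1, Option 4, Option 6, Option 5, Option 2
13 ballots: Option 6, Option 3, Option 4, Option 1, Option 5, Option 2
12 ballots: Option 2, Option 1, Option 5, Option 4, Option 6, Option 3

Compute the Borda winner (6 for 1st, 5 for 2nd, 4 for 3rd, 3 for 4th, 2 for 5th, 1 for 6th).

Option 1: 15×2 + 14×4 + 12×5 + 13×3 + 12×5 = 245
Option 2: 15×6 + 14×1 + 12×1 + 13×1 + 12×6 = 201
Option 3: 15×4 + 14×6 + 12×6 + 13×5 + 12×1 = 293
Option 4: 15×3 + 14×2 + 12×4 + 13×4 + 12×3 = 209
Option 5: 15×1 + 14×5 + 12×2 + 13×2 + 12×4 = 183
Option 6: 15×5 + 14×3 + 12×3 + 13×6 + 12×2 = 255

Option 3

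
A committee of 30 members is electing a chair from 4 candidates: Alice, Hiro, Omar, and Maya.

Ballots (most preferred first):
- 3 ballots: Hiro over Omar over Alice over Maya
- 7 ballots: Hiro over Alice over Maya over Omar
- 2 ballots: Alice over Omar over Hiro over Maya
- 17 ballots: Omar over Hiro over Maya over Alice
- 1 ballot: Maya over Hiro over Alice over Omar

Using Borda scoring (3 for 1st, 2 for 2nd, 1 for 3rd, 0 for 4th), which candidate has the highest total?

Hiro

Alice: 3×1 + 7×2 + 2×3 + 17×0 + 1×1 = 24
Hiro: 3×3 + 7×3 + 2×1 + 17×2 + 1×2 = 68
Omar: 3×2 + 7×0 + 2×2 + 17×3 + 1×0 = 61
Maya: 3×0 + 7×1 + 2×0 + 17×1 + 1×3 = 27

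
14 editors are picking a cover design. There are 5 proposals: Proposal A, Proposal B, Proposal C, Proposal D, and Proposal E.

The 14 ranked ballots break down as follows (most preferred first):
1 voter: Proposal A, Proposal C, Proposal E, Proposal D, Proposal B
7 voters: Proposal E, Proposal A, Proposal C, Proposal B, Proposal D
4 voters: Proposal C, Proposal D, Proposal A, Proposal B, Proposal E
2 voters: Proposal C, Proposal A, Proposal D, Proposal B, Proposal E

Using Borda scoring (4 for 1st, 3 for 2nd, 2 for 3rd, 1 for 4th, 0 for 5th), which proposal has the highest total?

Proposal C

Proposal A: 1×4 + 7×3 + 4×2 + 2×3 = 39
Proposal B: 1×0 + 7×1 + 4×1 + 2×1 = 13
Proposal C: 1×3 + 7×2 + 4×4 + 2×4 = 41
Proposal D: 1×1 + 7×0 + 4×3 + 2×2 = 17
Proposal E: 1×2 + 7×4 + 4×0 + 2×0 = 30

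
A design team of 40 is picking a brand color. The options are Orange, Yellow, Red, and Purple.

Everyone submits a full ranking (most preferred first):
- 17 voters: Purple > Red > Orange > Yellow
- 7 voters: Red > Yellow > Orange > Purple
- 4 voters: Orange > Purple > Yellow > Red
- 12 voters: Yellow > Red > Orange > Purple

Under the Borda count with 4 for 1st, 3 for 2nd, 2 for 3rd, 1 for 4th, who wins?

Red

Orange: 17×2 + 7×2 + 4×4 + 12×2 = 88
Yellow: 17×1 + 7×3 + 4×2 + 12×4 = 94
Red: 17×3 + 7×4 + 4×1 + 12×3 = 119
Purple: 17×4 + 7×1 + 4×3 + 12×1 = 99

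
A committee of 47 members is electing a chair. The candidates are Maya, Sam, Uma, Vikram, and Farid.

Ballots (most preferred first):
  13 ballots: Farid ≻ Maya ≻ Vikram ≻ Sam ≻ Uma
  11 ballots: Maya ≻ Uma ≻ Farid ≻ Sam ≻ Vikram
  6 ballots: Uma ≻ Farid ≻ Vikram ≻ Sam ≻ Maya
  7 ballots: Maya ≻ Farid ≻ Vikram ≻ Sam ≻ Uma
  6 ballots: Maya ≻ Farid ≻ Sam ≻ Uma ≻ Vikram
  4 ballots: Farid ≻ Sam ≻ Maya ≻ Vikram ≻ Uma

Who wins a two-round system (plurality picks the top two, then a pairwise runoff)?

Round 1 first-place votes: Maya 24, Sam 0, Uma 6, Vikram 0, Farid 17. Maya and Farid advance.
Runoff: Maya is ranked above Farid on 24 ballots, Farid above Maya on 23.

Maya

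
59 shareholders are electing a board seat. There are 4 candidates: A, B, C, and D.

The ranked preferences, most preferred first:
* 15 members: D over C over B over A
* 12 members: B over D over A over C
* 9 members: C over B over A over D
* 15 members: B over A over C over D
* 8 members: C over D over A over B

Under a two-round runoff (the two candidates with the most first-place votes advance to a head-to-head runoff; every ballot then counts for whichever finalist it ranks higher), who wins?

C

Round 1 first-place votes: A 0, B 27, C 17, D 15. B and C advance.
Runoff: B is ranked above C on 27 ballots, C above B on 32.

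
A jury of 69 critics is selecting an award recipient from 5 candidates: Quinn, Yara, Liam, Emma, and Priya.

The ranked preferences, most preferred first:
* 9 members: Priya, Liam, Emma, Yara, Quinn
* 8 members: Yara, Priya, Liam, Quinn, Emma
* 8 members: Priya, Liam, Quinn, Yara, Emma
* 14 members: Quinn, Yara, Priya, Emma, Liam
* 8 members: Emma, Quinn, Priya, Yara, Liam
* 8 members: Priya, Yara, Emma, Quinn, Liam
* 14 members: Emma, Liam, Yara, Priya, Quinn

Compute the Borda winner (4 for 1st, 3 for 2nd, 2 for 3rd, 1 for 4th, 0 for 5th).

Priya

Quinn: 9×0 + 8×1 + 8×2 + 14×4 + 8×3 + 8×1 + 14×0 = 112
Yara: 9×1 + 8×4 + 8×1 + 14×3 + 8×1 + 8×3 + 14×2 = 151
Liam: 9×3 + 8×2 + 8×3 + 14×0 + 8×0 + 8×0 + 14×3 = 109
Emma: 9×2 + 8×0 + 8×0 + 14×1 + 8×4 + 8×2 + 14×4 = 136
Priya: 9×4 + 8×3 + 8×4 + 14×2 + 8×2 + 8×4 + 14×1 = 182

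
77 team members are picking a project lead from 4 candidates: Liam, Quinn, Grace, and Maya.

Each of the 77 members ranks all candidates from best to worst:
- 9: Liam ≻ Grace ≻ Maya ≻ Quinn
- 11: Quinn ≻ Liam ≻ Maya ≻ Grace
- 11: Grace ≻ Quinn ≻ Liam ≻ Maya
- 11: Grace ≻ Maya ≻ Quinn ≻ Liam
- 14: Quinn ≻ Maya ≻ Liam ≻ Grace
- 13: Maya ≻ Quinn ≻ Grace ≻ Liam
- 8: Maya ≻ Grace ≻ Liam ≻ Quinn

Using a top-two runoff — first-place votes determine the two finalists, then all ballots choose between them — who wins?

Round 1 first-place votes: Liam 9, Quinn 25, Grace 22, Maya 21. Quinn and Grace advance.
Runoff: Quinn is ranked above Grace on 38 ballots, Grace above Quinn on 39.

Grace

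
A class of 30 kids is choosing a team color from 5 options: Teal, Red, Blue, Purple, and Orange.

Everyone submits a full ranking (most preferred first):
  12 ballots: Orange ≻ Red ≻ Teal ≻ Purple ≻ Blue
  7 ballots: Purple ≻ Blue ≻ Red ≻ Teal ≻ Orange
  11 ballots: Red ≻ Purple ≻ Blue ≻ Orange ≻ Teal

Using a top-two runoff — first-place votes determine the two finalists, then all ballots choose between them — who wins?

Red

Round 1 first-place votes: Teal 0, Red 11, Blue 0, Purple 7, Orange 12. Orange and Red advance.
Runoff: Orange is ranked above Red on 12 ballots, Red above Orange on 18.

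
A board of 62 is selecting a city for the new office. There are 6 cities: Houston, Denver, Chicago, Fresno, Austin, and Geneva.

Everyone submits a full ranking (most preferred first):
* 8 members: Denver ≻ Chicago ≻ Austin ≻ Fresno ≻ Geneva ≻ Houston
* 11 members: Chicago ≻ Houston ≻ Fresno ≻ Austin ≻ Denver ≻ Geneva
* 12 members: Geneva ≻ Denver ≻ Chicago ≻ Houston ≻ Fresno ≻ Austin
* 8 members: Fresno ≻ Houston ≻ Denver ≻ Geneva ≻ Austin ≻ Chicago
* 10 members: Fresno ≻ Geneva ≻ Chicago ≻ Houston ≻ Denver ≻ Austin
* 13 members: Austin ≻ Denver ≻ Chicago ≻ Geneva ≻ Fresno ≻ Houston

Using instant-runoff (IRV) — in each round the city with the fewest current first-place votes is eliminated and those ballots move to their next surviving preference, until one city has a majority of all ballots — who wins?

Round 1: Houston 0, Denver 8, Chicago 11, Fresno 18, Austin 13, Geneva 12. Houston eliminated.
Round 2: Denver 8, Chicago 11, Fresno 18, Austin 13, Geneva 12. Denver eliminated.
Round 3: Chicago 19, Fresno 18, Austin 13, Geneva 12. Geneva eliminated.
Round 4: Chicago 31, Fresno 18, Austin 13. Austin eliminated.
Round 5: Chicago 44, Fresno 18. Chicago has a majority (≥32).

Chicago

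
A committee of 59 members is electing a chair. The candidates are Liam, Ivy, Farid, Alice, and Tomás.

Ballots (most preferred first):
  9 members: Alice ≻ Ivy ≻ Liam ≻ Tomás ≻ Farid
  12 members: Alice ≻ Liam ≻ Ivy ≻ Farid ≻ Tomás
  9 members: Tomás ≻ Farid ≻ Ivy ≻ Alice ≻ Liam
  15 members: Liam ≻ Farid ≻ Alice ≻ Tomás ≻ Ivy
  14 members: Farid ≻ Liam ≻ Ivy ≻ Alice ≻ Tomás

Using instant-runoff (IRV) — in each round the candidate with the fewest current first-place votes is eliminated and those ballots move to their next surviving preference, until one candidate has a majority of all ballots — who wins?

Farid

Round 1: Liam 15, Ivy 0, Farid 14, Alice 21, Tomás 9. Ivy eliminated.
Round 2: Liam 15, Farid 14, Alice 21, Tomás 9. Tomás eliminated.
Round 3: Liam 15, Farid 23, Alice 21. Liam eliminated.
Round 4: Farid 38, Alice 21. Farid has a majority (≥30).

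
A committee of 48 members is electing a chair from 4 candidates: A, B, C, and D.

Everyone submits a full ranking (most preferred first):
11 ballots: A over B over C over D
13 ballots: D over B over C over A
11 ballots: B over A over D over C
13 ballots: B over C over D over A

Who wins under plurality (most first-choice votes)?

B

First-place votes: A 11, B 24, C 0, D 13.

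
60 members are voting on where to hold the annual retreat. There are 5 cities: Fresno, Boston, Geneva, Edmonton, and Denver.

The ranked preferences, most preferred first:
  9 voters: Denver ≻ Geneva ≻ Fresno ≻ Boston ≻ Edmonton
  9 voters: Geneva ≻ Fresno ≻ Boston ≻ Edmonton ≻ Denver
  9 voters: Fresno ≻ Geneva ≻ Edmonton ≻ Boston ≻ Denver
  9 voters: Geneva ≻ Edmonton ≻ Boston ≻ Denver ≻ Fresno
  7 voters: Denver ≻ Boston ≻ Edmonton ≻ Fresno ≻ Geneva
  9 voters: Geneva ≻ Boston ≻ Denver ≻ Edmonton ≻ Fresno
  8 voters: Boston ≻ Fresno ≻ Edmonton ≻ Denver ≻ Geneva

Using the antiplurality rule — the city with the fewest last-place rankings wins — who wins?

Last-place votes: Fresno 18, Boston 0, Geneva 15, Edmonton 9, Denver 18.

Boston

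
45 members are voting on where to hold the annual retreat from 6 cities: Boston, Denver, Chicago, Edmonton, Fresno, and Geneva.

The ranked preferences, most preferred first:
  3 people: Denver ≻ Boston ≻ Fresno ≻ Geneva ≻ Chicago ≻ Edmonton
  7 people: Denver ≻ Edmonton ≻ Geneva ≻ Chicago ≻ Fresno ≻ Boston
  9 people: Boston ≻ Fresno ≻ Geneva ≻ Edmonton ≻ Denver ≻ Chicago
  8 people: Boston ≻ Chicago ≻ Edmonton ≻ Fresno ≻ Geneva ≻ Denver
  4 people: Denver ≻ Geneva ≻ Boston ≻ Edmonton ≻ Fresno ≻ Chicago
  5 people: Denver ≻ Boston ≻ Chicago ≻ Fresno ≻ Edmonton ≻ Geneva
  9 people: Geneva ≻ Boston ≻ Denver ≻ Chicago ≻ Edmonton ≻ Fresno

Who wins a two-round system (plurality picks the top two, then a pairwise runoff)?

Boston

Round 1 first-place votes: Boston 17, Denver 19, Chicago 0, Edmonton 0, Fresno 0, Geneva 9. Denver and Boston advance.
Runoff: Denver is ranked above Boston on 19 ballots, Boston above Denver on 26.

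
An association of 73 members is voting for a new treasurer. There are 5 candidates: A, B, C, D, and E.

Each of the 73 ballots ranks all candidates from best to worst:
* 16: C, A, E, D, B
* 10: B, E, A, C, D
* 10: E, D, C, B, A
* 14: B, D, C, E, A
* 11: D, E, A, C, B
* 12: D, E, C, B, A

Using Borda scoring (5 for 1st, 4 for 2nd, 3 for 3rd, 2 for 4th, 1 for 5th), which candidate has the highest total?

A: 16×4 + 10×3 + 10×1 + 14×1 + 11×3 + 12×1 = 163
B: 16×1 + 10×5 + 10×2 + 14×5 + 11×1 + 12×2 = 191
C: 16×5 + 10×2 + 10×3 + 14×3 + 11×2 + 12×3 = 230
D: 16×2 + 10×1 + 10×4 + 14×4 + 11×5 + 12×5 = 253
E: 16×3 + 10×4 + 10×5 + 14×2 + 11×4 + 12×4 = 258

E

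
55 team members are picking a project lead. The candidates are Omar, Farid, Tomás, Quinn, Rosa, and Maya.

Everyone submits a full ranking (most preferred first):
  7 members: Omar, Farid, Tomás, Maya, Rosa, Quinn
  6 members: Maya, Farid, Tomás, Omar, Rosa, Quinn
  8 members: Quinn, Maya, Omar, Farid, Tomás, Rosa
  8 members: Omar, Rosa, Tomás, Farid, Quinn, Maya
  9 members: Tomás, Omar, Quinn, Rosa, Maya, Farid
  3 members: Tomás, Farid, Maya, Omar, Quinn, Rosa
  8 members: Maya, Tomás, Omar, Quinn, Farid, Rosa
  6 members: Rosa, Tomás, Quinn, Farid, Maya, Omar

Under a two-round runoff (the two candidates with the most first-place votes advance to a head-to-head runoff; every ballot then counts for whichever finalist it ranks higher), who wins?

Maya

Round 1 first-place votes: Omar 15, Farid 0, Tomás 12, Quinn 8, Rosa 6, Maya 14. Omar and Maya advance.
Runoff: Omar is ranked above Maya on 24 ballots, Maya above Omar on 31.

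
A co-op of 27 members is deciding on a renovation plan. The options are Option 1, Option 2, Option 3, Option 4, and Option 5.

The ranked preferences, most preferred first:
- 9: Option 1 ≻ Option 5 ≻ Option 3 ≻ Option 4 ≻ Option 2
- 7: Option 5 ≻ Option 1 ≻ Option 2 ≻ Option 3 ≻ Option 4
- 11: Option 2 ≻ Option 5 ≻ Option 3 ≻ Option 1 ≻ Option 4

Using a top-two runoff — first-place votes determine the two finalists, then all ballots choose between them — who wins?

Round 1 first-place votes: Option 1 9, Option 2 11, Option 3 0, Option 4 0, Option 5 7. Option 2 and Option 1 advance.
Runoff: Option 2 is ranked above Option 1 on 11 ballots, Option 1 above Option 2 on 16.

Option 1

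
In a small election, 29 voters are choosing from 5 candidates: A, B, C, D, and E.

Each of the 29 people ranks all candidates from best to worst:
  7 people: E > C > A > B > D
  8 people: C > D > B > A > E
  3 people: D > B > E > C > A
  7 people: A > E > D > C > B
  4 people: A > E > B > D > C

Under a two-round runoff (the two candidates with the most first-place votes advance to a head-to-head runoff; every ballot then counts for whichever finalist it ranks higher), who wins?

C

Round 1 first-place votes: A 11, B 0, C 8, D 3, E 7. A and C advance.
Runoff: A is ranked above C on 11 ballots, C above A on 18.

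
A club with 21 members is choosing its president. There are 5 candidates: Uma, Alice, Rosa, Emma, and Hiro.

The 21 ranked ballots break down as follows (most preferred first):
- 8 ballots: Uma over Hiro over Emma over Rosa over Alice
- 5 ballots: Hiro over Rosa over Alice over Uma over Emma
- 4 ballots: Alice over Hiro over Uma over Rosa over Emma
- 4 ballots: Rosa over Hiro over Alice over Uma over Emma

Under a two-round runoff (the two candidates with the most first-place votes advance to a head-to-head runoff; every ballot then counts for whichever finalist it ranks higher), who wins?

Hiro

Round 1 first-place votes: Uma 8, Alice 4, Rosa 4, Emma 0, Hiro 5. Uma and Hiro advance.
Runoff: Uma is ranked above Hiro on 8 ballots, Hiro above Uma on 13.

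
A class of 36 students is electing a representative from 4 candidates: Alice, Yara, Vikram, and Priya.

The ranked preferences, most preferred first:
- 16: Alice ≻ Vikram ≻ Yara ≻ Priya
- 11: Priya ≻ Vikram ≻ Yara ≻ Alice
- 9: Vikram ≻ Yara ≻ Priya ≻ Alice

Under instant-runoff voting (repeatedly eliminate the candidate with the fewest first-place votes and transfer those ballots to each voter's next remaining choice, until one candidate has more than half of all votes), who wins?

Round 1: Alice 16, Yara 0, Vikram 9, Priya 11. Yara eliminated.
Round 2: Alice 16, Vikram 9, Priya 11. Vikram eliminated.
Round 3: Alice 16, Priya 20. Priya has a majority (≥19).

Priya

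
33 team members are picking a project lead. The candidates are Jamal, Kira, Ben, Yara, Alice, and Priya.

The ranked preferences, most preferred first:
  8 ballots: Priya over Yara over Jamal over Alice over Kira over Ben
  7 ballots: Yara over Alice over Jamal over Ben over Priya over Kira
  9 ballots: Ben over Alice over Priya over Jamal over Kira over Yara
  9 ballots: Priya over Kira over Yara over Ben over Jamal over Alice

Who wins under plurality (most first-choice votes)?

First-place votes: Jamal 0, Kira 0, Ben 9, Yara 7, Alice 0, Priya 17.

Priya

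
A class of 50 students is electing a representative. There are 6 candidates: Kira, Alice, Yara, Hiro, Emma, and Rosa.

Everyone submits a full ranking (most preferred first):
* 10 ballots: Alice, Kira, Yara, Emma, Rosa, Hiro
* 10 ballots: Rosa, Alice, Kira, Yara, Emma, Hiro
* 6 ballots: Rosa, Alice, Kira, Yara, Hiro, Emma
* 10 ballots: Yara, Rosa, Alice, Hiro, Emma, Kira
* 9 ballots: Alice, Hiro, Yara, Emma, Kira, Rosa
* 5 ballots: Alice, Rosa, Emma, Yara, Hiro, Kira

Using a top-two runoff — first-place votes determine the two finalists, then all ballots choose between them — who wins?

Rosa

Round 1 first-place votes: Kira 0, Alice 24, Yara 10, Hiro 0, Emma 0, Rosa 16. Alice and Rosa advance.
Runoff: Alice is ranked above Rosa on 24 ballots, Rosa above Alice on 26.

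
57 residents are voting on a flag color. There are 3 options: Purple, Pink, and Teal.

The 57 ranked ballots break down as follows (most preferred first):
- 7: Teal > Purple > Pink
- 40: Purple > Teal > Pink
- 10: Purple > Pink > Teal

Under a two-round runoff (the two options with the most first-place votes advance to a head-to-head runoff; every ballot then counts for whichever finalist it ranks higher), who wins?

Round 1 first-place votes: Purple 50, Pink 0, Teal 7. Purple and Teal advance.
Runoff: Purple is ranked above Teal on 50 ballots, Teal above Purple on 7.

Purple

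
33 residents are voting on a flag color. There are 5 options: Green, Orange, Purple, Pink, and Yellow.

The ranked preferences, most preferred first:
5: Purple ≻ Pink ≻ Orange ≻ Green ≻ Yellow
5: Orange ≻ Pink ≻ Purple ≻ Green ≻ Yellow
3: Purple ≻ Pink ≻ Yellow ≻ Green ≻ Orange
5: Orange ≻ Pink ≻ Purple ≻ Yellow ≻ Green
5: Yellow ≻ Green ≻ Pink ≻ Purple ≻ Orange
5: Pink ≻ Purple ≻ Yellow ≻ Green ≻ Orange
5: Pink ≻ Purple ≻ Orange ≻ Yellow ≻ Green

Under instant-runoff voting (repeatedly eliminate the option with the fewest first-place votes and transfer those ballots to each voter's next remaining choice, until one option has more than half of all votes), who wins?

Pink

Round 1: Green 0, Orange 10, Purple 8, Pink 10, Yellow 5. Green eliminated.
Round 2: Orange 10, Purple 8, Pink 10, Yellow 5. Yellow eliminated.
Round 3: Orange 10, Purple 8, Pink 15. Purple eliminated.
Round 4: Orange 10, Pink 23. Pink has a majority (≥17).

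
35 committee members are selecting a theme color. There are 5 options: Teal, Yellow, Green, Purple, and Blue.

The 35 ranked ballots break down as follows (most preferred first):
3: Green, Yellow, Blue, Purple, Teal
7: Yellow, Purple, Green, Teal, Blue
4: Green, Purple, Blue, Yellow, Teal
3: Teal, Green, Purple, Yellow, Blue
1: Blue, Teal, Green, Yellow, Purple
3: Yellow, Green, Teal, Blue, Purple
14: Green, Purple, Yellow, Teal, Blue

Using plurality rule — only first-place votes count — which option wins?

Green

First-place votes: Teal 3, Yellow 10, Green 21, Purple 0, Blue 1.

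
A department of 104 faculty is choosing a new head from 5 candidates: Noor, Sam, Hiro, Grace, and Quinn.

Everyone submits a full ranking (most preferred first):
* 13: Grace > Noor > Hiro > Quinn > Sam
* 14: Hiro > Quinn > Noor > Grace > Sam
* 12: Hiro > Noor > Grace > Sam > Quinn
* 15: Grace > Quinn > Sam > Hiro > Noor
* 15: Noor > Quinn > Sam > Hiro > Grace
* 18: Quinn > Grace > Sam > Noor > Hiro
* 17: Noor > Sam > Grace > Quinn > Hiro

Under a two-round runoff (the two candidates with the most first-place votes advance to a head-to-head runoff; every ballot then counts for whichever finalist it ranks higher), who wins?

Round 1 first-place votes: Noor 32, Sam 0, Hiro 26, Grace 28, Quinn 18. Noor and Grace advance.
Runoff: Noor is ranked above Grace on 58 ballots, Grace above Noor on 46.

Noor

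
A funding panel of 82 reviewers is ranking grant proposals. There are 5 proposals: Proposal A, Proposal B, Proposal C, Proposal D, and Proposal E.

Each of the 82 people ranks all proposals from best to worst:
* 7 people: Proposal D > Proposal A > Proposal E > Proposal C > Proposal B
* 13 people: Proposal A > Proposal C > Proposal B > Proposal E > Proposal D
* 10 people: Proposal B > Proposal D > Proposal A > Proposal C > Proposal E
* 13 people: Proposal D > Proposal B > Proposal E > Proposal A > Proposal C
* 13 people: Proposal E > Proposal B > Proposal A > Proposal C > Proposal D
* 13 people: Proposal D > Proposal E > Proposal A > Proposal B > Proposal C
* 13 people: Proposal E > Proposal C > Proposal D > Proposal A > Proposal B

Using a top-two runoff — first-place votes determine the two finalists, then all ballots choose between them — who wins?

Proposal D

Round 1 first-place votes: Proposal A 13, Proposal B 10, Proposal C 0, Proposal D 33, Proposal E 26. Proposal D and Proposal E advance.
Runoff: Proposal D is ranked above Proposal E on 43 ballots, Proposal E above Proposal D on 39.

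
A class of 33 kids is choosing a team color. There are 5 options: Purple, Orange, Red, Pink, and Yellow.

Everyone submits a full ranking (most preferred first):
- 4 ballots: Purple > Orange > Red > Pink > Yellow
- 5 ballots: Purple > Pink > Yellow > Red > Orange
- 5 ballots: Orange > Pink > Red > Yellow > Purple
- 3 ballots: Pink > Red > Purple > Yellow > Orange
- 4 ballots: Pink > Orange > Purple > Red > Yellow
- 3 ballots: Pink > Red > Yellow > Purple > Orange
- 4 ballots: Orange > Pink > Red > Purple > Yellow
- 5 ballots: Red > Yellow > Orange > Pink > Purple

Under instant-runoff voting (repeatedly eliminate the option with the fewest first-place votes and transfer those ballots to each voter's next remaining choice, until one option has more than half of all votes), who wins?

Orange

Round 1: Purple 9, Orange 9, Red 5, Pink 10, Yellow 0. Yellow eliminated.
Round 2: Purple 9, Orange 9, Red 5, Pink 10. Red eliminated.
Round 3: Purple 9, Orange 14, Pink 10. Purple eliminated.
Round 4: Orange 18, Pink 15. Orange has a majority (≥17).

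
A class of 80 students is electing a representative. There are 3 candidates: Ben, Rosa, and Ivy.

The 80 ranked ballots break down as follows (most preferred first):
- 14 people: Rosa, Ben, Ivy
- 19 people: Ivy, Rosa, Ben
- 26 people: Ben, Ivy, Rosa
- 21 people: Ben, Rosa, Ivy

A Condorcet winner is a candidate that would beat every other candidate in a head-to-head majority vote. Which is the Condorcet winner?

Ben

Ben vs Rosa: 47–33
Ben vs Ivy: 61–19
Ben beats every other candidate.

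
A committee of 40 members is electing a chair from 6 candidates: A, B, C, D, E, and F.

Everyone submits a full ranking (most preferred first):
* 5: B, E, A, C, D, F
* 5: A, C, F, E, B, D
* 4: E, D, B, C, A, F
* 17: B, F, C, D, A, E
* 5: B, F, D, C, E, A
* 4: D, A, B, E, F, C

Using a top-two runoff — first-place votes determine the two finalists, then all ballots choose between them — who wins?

B

Round 1 first-place votes: A 5, B 27, C 0, D 4, E 4, F 0. B and A advance.
Runoff: B is ranked above A on 31 ballots, A above B on 9.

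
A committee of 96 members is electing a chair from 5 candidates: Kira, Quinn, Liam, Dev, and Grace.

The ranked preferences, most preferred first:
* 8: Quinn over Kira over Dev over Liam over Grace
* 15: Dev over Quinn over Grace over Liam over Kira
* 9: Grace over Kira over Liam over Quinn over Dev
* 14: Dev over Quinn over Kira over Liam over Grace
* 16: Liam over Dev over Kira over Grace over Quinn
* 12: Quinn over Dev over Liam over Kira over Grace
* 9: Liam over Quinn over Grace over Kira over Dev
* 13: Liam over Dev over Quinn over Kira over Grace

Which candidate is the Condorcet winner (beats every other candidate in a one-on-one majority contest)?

Dev vs Kira: 70–26
Dev vs Quinn: 58–38
Dev vs Liam: 49–47
Dev vs Grace: 78–18
Dev beats every other candidate.

Dev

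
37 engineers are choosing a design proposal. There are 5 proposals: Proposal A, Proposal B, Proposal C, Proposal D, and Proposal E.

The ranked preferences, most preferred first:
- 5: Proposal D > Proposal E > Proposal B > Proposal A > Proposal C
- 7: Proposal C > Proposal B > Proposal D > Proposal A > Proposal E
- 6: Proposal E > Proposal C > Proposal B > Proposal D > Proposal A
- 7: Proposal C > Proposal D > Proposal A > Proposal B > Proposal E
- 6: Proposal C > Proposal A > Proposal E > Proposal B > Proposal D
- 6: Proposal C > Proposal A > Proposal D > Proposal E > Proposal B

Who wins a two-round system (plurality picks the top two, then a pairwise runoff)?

Proposal C

Round 1 first-place votes: Proposal A 0, Proposal B 0, Proposal C 26, Proposal D 5, Proposal E 6. Proposal C and Proposal E advance.
Runoff: Proposal C is ranked above Proposal E on 26 ballots, Proposal E above Proposal C on 11.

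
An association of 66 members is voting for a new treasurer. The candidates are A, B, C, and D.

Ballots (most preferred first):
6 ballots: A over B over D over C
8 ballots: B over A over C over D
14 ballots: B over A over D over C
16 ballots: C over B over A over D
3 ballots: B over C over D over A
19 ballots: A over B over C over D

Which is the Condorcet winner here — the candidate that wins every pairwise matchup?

B

B vs A: 41–25
B vs C: 50–16
B vs D: 66–0
B beats every other candidate.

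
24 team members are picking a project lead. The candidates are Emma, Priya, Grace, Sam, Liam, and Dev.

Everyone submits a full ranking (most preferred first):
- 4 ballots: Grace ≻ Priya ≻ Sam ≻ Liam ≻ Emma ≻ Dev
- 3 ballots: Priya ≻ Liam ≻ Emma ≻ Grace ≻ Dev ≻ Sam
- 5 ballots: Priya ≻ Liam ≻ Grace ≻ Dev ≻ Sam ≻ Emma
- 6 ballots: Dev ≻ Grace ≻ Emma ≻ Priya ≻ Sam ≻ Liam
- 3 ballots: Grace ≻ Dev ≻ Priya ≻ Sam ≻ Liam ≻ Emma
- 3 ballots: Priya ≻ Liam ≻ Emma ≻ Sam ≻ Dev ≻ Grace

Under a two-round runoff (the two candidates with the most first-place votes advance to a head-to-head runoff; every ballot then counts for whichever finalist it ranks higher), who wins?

Round 1 first-place votes: Emma 0, Priya 11, Grace 7, Sam 0, Liam 0, Dev 6. Priya and Grace advance.
Runoff: Priya is ranked above Grace on 11 ballots, Grace above Priya on 13.

Grace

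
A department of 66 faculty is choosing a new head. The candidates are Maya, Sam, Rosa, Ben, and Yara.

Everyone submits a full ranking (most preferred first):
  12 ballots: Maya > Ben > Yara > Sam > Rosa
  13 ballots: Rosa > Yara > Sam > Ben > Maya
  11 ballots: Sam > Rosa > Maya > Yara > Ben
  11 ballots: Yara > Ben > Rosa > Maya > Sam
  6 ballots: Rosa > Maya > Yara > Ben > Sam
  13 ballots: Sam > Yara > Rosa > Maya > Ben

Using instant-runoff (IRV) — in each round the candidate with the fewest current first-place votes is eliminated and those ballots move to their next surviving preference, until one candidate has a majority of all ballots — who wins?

Sam

Round 1: Maya 12, Sam 24, Rosa 19, Ben 0, Yara 11. Ben eliminated.
Round 2: Maya 12, Sam 24, Rosa 19, Yara 11. Yara eliminated.
Round 3: Maya 12, Sam 24, Rosa 30. Maya eliminated.
Round 4: Sam 36, Rosa 30. Sam has a majority (≥34).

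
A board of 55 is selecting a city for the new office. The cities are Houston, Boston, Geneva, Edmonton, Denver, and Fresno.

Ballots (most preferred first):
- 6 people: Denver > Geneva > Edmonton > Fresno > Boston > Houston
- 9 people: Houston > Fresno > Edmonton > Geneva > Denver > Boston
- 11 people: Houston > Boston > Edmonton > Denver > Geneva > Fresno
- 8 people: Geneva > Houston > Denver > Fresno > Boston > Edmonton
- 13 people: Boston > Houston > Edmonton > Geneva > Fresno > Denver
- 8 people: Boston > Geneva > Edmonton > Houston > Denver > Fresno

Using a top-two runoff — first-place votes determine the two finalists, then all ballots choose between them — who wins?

Round 1 first-place votes: Houston 20, Boston 21, Geneva 8, Edmonton 0, Denver 6, Fresno 0. Boston and Houston advance.
Runoff: Boston is ranked above Houston on 27 ballots, Houston above Boston on 28.

Houston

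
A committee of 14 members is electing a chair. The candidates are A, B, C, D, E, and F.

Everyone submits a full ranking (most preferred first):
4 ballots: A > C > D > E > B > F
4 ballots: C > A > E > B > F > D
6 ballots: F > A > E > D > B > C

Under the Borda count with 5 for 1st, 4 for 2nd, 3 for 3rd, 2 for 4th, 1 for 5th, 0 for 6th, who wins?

A

A: 4×5 + 4×4 + 6×4 = 60
B: 4×1 + 4×2 + 6×1 = 18
C: 4×4 + 4×5 + 6×0 = 36
D: 4×3 + 4×0 + 6×2 = 24
E: 4×2 + 4×3 + 6×3 = 38
F: 4×0 + 4×1 + 6×5 = 34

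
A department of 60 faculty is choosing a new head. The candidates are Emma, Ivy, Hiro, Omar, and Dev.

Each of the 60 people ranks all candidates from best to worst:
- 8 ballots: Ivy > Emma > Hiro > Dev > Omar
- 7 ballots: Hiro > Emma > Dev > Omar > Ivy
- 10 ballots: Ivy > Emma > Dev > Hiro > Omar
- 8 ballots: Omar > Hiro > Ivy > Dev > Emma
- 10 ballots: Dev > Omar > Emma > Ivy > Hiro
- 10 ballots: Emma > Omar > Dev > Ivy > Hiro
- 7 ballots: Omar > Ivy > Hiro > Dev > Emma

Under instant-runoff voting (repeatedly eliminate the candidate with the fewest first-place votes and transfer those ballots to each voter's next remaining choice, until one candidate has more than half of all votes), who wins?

Omar

Round 1: Emma 10, Ivy 18, Hiro 7, Omar 15, Dev 10. Hiro eliminated.
Round 2: Emma 17, Ivy 18, Omar 15, Dev 10. Dev eliminated.
Round 3: Emma 17, Ivy 18, Omar 25. Emma eliminated.
Round 4: Ivy 18, Omar 42. Omar has a majority (≥31).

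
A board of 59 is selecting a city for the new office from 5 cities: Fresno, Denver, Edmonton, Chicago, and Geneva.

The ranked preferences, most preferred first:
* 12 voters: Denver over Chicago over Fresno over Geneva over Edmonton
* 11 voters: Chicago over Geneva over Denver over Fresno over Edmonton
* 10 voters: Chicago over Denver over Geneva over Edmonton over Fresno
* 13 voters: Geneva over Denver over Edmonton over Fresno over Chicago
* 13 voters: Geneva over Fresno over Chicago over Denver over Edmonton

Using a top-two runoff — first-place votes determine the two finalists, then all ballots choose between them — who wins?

Round 1 first-place votes: Fresno 0, Denver 12, Edmonton 0, Chicago 21, Geneva 26. Geneva and Chicago advance.
Runoff: Geneva is ranked above Chicago on 26 ballots, Chicago above Geneva on 33.

Chicago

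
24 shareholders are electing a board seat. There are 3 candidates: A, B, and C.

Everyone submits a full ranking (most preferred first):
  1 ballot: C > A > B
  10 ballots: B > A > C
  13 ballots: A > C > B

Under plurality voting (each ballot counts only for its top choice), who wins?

A

First-place votes: A 13, B 10, C 1.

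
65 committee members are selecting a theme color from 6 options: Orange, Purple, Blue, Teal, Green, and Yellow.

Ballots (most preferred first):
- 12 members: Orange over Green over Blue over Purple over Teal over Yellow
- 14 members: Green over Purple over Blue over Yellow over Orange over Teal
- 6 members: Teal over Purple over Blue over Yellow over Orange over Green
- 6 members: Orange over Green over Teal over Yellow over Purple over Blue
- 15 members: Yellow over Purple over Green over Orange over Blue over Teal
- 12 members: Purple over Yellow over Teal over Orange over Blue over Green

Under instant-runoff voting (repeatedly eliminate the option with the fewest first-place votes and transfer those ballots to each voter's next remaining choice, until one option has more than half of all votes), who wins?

Purple

Round 1: Orange 18, Purple 12, Blue 0, Teal 6, Green 14, Yellow 15. Blue eliminated.
Round 2: Orange 18, Purple 12, Teal 6, Green 14, Yellow 15. Teal eliminated.
Round 3: Orange 18, Purple 18, Green 14, Yellow 15. Green eliminated.
Round 4: Orange 18, Purple 32, Yellow 15. Yellow eliminated.
Round 5: Orange 18, Purple 47. Purple has a majority (≥33).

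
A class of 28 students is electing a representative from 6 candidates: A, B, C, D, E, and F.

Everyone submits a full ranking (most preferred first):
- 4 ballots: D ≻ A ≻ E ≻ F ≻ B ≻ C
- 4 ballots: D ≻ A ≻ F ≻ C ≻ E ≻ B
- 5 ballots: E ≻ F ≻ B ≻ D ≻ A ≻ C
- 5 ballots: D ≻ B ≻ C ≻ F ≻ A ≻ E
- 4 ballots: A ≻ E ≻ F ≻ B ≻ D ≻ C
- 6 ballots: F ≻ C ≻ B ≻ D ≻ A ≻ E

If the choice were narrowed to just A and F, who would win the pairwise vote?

A is ranked above F on 12 ballots; F above A on 16.

F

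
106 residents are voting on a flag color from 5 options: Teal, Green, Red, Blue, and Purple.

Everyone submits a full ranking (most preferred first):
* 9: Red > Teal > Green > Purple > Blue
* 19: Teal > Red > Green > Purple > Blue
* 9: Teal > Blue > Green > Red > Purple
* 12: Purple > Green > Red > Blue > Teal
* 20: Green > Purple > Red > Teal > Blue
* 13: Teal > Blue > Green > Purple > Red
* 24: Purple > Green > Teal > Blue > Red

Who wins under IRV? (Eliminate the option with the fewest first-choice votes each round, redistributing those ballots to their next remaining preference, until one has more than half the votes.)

Round 1: Teal 41, Green 20, Red 9, Blue 0, Purple 36. Blue eliminated.
Round 2: Teal 41, Green 20, Red 9, Purple 36. Red eliminated.
Round 3: Teal 50, Green 20, Purple 36. Green eliminated.
Round 4: Teal 50, Purple 56. Purple has a majority (≥54).

Purple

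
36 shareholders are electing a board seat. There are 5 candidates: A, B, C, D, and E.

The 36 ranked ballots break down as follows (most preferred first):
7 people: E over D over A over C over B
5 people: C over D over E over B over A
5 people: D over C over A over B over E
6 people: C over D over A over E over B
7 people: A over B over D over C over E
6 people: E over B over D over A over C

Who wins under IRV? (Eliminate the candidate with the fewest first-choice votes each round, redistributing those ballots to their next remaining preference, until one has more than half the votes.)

Round 1: A 7, B 0, C 11, D 5, E 13. B eliminated.
Round 2: A 7, C 11, D 5, E 13. D eliminated.
Round 3: A 7, C 16, E 13. A eliminated.
Round 4: C 23, E 13. C has a majority (≥19).

C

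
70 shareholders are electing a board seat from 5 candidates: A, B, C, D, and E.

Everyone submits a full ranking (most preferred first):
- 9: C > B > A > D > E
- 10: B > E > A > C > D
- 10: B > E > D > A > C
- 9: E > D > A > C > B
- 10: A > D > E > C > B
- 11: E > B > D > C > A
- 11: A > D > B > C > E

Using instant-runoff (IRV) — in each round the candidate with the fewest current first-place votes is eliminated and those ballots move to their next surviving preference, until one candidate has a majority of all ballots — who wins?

Round 1: A 21, B 20, C 9, D 0, E 20. D eliminated.
Round 2: A 21, B 20, C 9, E 20. C eliminated.
Round 3: A 21, B 29, E 20. E eliminated.
Round 4: A 30, B 40. B has a majority (≥36).

B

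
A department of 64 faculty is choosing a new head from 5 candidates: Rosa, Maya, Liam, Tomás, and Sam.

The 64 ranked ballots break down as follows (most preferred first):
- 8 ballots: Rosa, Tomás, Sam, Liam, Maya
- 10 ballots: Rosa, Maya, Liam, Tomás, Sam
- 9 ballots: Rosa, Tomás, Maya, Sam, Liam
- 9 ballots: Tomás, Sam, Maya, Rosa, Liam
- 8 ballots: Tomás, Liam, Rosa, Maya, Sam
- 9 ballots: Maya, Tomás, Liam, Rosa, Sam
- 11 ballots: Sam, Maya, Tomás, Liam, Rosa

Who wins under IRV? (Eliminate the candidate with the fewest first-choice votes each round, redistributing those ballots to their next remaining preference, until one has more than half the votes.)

Round 1: Rosa 27, Maya 9, Liam 0, Tomás 17, Sam 11. Liam eliminated.
Round 2: Rosa 27, Maya 9, Tomás 17, Sam 11. Maya eliminated.
Round 3: Rosa 27, Tomás 26, Sam 11. Sam eliminated.
Round 4: Rosa 27, Tomás 37. Tomás has a majority (≥33).

Tomás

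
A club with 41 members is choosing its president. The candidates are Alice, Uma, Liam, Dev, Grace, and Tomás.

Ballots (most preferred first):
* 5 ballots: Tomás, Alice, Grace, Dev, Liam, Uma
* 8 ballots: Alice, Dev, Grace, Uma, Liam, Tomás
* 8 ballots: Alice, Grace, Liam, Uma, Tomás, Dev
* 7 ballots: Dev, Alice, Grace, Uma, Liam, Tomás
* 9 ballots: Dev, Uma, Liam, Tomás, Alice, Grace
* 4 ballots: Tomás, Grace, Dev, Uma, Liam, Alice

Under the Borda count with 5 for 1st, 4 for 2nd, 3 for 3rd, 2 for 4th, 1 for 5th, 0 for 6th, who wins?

Alice: 5×4 + 8×5 + 8×5 + 7×4 + 9×1 + 4×0 = 137
Uma: 5×0 + 8×2 + 8×2 + 7×2 + 9×4 + 4×2 = 90
Liam: 5×1 + 8×1 + 8×3 + 7×1 + 9×3 + 4×1 = 75
Dev: 5×2 + 8×4 + 8×0 + 7×5 + 9×5 + 4×3 = 134
Grace: 5×3 + 8×3 + 8×4 + 7×3 + 9×0 + 4×4 = 108
Tomás: 5×5 + 8×0 + 8×1 + 7×0 + 9×2 + 4×5 = 71

Alice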